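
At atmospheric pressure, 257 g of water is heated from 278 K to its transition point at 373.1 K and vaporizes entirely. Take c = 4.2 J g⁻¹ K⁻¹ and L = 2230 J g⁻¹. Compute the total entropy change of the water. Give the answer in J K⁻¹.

ΔS = 1850 J/K

Warming step: ΔS₁ = m c ln(T_tr/T_i) = 257 × 4.2 × ln(373.1/278) = 317.6 J/K.
Phase change: ΔS₂ = +mL/T_tr = 257 × 2230 / 373.1 = 1536 J/K.
ΔS_total = (317.6) + (1536) = 1850 J/K.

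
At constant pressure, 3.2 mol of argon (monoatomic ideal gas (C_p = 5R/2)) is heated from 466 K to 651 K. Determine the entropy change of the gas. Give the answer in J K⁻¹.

ΔS = 22.2 J/K

At constant pressure, ΔS = nC_p ln(T₂/T₁) with C_p = 5R/2 = 20.79 J mol⁻¹ K⁻¹.
ΔS = 3.2 × 20.79 × ln(651/466) = 22.2 J/K.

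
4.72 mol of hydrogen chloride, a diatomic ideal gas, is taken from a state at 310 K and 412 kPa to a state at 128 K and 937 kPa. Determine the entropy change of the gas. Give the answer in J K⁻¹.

ΔS = -154 J/K

ΔS = nC_p ln(T₂/T₁) − nR ln(P₂/P₁), with C_p = 7R/2 = 29.1 J mol⁻¹ K⁻¹ for a diatomic ideal gas.
ΔS = 4.72 × [29.1 × ln(128/310) − 8.314 × ln(937/412)] = -154 J/K.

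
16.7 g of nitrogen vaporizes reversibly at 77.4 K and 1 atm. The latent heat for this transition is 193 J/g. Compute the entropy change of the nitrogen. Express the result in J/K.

Heat absorbed by the substance: Q = mL = 16.7 × 193 = 3223.1 J.
At constant T, ΔS = Q_rev/T = 3223.1 / 77.4 = 41.6 J/K.

ΔS = 41.6 J/K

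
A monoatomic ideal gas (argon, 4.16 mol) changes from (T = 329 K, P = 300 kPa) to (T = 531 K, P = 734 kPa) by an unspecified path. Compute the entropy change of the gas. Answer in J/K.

ΔS = 10.4 J/K

ΔS = nC_p ln(T₂/T₁) − nR ln(P₂/P₁), with C_p = 5R/2 = 20.79 J mol⁻¹ K⁻¹ for a monoatomic ideal gas.
ΔS = 4.16 × [20.79 × ln(531/329) − 8.314 × ln(734/300)] = 10.4 J/K.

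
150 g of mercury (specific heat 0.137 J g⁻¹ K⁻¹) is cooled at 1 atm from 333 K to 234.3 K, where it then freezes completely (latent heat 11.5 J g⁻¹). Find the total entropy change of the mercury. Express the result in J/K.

Cooling step: ΔS₁ = m c ln(T_tr/T_i) = 150 × 0.137 × ln(234.3/333) = -7.224 J/K.
Phase change: ΔS₂ = −mL/T_tr = −150 × 11.5 / 234.3 = -7.362 J/K.
ΔS_total = (-7.224) + (-7.362) = -14.6 J/K.

ΔS = -14.6 J/K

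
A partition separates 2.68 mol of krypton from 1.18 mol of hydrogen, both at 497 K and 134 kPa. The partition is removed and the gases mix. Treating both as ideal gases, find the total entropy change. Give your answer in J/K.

ΔS_mix = 19.8 J/K

Mole fractions: x_A = 2.68/3.86 = 0.694, x_B = 0.306.
ΔS_mix = −R(n_A ln x_A + n_B ln x_B) = −8.314 × (2.68 ln 0.694 + 1.18 ln 0.306) = 19.8 J/K.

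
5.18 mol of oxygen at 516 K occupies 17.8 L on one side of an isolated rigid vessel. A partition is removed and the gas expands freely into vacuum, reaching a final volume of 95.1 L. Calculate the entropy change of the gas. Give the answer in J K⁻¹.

ΔS_gas = 72.2 J/K

No heat is exchanged and no work is done, so the ideal-gas temperature stays constant.
Entropy is a state function; using a reversible isothermal path, ΔS_gas = nR ln(V₂/V₁) = 5.18 × 8.314 × ln(95.1/17.8) = 72.2 J/K.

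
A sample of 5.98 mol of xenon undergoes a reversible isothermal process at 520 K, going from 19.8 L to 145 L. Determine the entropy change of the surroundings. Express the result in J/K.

For an isothermal ideal gas ΔS_gas = nR ln(V₂/V₁) = 5.98 × 8.314 × ln(145/19.8) = 99 J/K.
The process is reversible, so ΔS_surr = −ΔS_gas = -99 J/K and ΔS_universe = 0.

ΔS_surr = -99 J/K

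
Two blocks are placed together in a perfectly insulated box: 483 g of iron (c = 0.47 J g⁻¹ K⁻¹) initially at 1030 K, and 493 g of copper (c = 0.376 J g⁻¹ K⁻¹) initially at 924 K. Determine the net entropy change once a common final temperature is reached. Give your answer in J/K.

ΔS_total = 0.599 J/K

Energy balance: T_f = (m₁c₁T₁ + m₂c₂T₂)/(m₁c₁ + m₂c₂) = 982.35 K.
ΔS₁ = m₁c₁ ln(T_f/T₁) = 227.01 × ln(982.35/1030) = -10.752 J/K.
ΔS₂ = m₂c₂ ln(T_f/T₂) = 185.368 × ln(982.35/924) = 11.351 J/K.
ΔS_total = -10.752 + 11.351 = 0.599 J/K.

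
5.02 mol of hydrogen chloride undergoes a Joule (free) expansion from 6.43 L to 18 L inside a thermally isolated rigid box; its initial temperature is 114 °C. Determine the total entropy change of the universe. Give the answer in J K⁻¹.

ΔS_universe = 43 J/K

No heat is exchanged and no work is done, so the ideal-gas temperature stays constant.
Entropy is a state function; using a reversible isothermal path, ΔS_gas = nR ln(V₂/V₁) = 5.02 × 8.314 × ln(18/6.43) = 43 J/K.
The insulated surroundings exchange no heat, so ΔS_surr = 0 and ΔS_universe = ΔS_gas.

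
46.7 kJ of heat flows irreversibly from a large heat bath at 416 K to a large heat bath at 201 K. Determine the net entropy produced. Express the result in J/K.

ΔS_total = 120 J/K

ΔS_hot = −Q/T_H = −46700/416 = -112.3 J/K and ΔS_cold = +Q/T_C = 46700/201 = 232.3 J/K.
ΔS_total = -112.3 + 232.3 = 120 J/K, positive as the second law requires.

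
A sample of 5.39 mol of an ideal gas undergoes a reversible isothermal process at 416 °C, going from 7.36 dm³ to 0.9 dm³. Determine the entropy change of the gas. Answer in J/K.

ΔS_gas = -94.2 J/K

For an isothermal ideal gas ΔS_gas = nR ln(V₂/V₁) = 5.39 × 8.314 × ln(0.9/7.36) = -94.2 J/K.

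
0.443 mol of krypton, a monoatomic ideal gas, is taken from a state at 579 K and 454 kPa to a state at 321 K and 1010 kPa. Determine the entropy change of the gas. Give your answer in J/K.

ΔS = -8.38 J/K

ΔS = nC_p ln(T₂/T₁) − nR ln(P₂/P₁), with C_p = 5R/2 = 20.79 J mol⁻¹ K⁻¹ for a monoatomic ideal gas.
ΔS = 0.443 × [20.79 × ln(321/579) − 8.314 × ln(1010/454)] = -8.38 J/K.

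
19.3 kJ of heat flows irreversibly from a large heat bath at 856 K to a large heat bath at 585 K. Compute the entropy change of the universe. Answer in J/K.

ΔS_hot = −Q/T_H = −19300/856 = -22.55 J/K and ΔS_cold = +Q/T_C = 19300/585 = 32.99 J/K.
ΔS_total = -22.55 + 32.99 = 10.4 J/K, positive as the second law requires.

ΔS_total = 10.4 J/K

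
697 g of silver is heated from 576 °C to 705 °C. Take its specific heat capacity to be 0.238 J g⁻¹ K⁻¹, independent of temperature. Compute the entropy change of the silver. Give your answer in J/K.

In kelvin: T₁ = 849.15 K, T₂ = 978.15 K. ΔS = ∫dQ_rev/T = m c ln(T₂/T₁) = 697 × 0.238 × ln(978.15/849.15) = 23.5 J/K.

ΔS = 23.5 J/K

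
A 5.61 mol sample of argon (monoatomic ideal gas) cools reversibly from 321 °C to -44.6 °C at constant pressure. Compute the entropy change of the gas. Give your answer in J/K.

ΔS = -111 J/K

In kelvin: T₁ = 594.15 K, T₂ = 228.55 K. At constant pressure, ΔS = nC_p ln(T₂/T₁) with C_p = 5R/2 = 20.79 J mol⁻¹ K⁻¹.
ΔS = 5.61 × 20.79 × ln(228.55/594.15) = -111 J/K.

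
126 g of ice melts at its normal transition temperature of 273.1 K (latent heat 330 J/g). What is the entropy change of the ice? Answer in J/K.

Heat absorbed by the substance: Q = mL = 126 × 330 = 41580 J.
At constant T, ΔS = Q_rev/T = 41580 / 273.1 = 152 J/K.

ΔS = 152 J/K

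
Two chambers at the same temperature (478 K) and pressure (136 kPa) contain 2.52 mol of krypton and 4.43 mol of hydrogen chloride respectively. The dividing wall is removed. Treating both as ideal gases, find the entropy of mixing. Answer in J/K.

ΔS_mix = 37.8 J/K

Mole fractions: x_A = 2.52/6.95 = 0.363, x_B = 0.637.
ΔS_mix = −R(n_A ln x_A + n_B ln x_B) = −8.314 × (2.52 ln 0.363 + 4.43 ln 0.637) = 37.8 J/K.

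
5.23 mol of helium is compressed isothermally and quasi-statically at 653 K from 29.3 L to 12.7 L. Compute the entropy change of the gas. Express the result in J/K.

ΔS_gas = -36.4 J/K

For an isothermal ideal gas ΔS_gas = nR ln(V₂/V₁) = 5.23 × 8.314 × ln(12.7/29.3) = -36.4 J/K.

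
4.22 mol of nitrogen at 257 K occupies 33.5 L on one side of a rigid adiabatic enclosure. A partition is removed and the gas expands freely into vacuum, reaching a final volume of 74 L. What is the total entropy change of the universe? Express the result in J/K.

ΔS_universe = 27.8 J/K

For an ideal gas in free expansion Q = 0 and W = 0, so T is unchanged.
Entropy is a state function; using a reversible isothermal path, ΔS_gas = nR ln(V₂/V₁) = 4.22 × 8.314 × ln(74/33.5) = 27.8 J/K.
The insulated surroundings exchange no heat, so ΔS_surr = 0 and ΔS_universe = ΔS_gas.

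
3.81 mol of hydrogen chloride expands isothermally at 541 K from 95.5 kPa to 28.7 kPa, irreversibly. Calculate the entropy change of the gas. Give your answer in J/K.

Entropy is a state function, so ΔS_gas depends only on the end states.
For an isothermal ideal gas ΔS_gas = nR ln(P₁/P₂) = 3.81 × 8.314 × ln(95.5/28.7) = 38.1 J/K.

ΔS_gas = 38.1 J/K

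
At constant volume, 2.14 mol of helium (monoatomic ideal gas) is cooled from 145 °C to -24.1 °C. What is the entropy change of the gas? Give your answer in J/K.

ΔS = -13.8 J/K

In kelvin: T₁ = 418.15 K, T₂ = 249.05 K. At constant volume, ΔS = nC_V ln(T₂/T₁) with C_V = 3R/2 = 12.47 J mol⁻¹ K⁻¹.
ΔS = 2.14 × 12.47 × ln(249.05/418.15) = -13.8 J/K.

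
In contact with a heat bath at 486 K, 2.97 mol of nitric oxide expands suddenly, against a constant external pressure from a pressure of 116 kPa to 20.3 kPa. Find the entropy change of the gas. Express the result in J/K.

Entropy is a state function, so ΔS_gas depends only on the end states.
For an isothermal ideal gas ΔS_gas = nR ln(P₁/P₂) = 2.97 × 8.314 × ln(116/20.3) = 43 J/K.

ΔS_gas = 43 J/K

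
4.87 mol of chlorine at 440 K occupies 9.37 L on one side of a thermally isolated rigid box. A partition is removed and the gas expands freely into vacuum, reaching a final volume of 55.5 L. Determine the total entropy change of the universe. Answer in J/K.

ΔS_universe = 72 J/K

No heat is exchanged and no work is done, so the ideal-gas temperature stays constant.
Entropy is a state function; using a reversible isothermal path, ΔS_gas = nR ln(V₂/V₁) = 4.87 × 8.314 × ln(55.5/9.37) = 72 J/K.
The insulated surroundings exchange no heat, so ΔS_surr = 0 and ΔS_universe = ΔS_gas.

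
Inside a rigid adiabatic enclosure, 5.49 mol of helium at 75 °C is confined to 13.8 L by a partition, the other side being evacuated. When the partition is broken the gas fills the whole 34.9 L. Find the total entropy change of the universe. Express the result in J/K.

For an ideal gas in free expansion Q = 0 and W = 0, so T is unchanged.
Entropy is a state function; using a reversible isothermal path, ΔS_gas = nR ln(V₂/V₁) = 5.49 × 8.314 × ln(34.9/13.8) = 42.3 J/K.
The insulated surroundings exchange no heat, so ΔS_surr = 0 and ΔS_universe = ΔS_gas.

ΔS_universe = 42.3 J/K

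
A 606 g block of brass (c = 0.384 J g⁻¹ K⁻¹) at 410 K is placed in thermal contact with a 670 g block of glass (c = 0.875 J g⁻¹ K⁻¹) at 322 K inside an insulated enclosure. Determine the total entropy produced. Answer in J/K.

Energy balance: T_f = (m₁c₁T₁ + m₂c₂T₂)/(m₁c₁ + m₂c₂) = 347.01 K.
ΔS₁ = m₁c₁ ln(T_f/T₁) = 232.704 × ln(347.01/410) = -38.8192 J/K.
ΔS₂ = m₂c₂ ln(T_f/T₂) = 586.25 × ln(347.01/322) = 43.8443 J/K.
ΔS_total = -38.8192 + 43.8443 = 5.03 J/K.

ΔS_total = 5.03 J/K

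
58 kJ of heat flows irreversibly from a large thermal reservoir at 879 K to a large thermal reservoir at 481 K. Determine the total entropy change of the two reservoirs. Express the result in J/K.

ΔS_total = 54.6 J/K

ΔS_hot = −Q/T_H = −58000/879 = -65.98 J/K and ΔS_cold = +Q/T_C = 58000/481 = 120.6 J/K.
ΔS_total = -65.98 + 120.6 = 54.6 J/K, positive as the second law requires.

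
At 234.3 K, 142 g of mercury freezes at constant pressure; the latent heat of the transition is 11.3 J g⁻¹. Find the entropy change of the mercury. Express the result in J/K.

ΔS = -6.85 J/K

Heat released by the substance: Q = −mL = −142 × 11.3 = −1604.6 J.
At constant T, ΔS = Q_rev/T = −1604.6 / 234.3 = -6.85 J/K.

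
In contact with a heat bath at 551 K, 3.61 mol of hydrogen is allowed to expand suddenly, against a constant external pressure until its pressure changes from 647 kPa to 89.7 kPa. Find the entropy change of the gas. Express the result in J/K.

Entropy is a state function, so ΔS_gas depends only on the end states.
For an isothermal ideal gas ΔS_gas = nR ln(P₁/P₂) = 3.61 × 8.314 × ln(647/89.7) = 59.3 J/K.

ΔS_gas = 59.3 J/K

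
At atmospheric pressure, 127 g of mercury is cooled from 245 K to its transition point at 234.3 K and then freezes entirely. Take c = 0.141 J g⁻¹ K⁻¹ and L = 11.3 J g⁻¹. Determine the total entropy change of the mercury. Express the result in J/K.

ΔS = -6.92 J/K

Cooling step: ΔS₁ = m c ln(T_tr/T_i) = 127 × 0.141 × ln(234.3/245) = -0.7997 J/K.
Phase change: ΔS₂ = −mL/T_tr = −127 × 11.3 / 234.3 = -6.125 J/K.
ΔS_total = (-0.7997) + (-6.125) = -6.92 J/K.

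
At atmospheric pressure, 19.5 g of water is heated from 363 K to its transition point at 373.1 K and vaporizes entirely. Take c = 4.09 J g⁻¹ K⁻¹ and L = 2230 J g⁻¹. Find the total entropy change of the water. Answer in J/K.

Warming step: ΔS₁ = m c ln(T_tr/T_i) = 19.5 × 4.09 × ln(373.1/363) = 2.189 J/K.
Phase change: ΔS₂ = +mL/T_tr = 19.5 × 2230 / 373.1 = 116.6 J/K.
ΔS_total = (2.189) + (116.6) = 119 J/K.

ΔS = 119 J/K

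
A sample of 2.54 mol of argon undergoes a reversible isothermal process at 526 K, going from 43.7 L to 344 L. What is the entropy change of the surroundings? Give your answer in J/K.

For an isothermal ideal gas ΔS_gas = nR ln(V₂/V₁) = 2.54 × 8.314 × ln(344/43.7) = 43.6 J/K.
The process is reversible, so ΔS_surr = −ΔS_gas = -43.6 J/K and ΔS_universe = 0.

ΔS_surr = -43.6 J/K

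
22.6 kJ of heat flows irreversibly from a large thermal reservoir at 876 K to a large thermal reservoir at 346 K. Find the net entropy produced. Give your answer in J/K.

ΔS_total = 39.5 J/K

ΔS_hot = −Q/T_H = −22600/876 = -25.8 J/K and ΔS_cold = +Q/T_C = 22600/346 = 65.32 J/K.
ΔS_total = -25.8 + 65.32 = 39.5 J/K, positive as the second law requires.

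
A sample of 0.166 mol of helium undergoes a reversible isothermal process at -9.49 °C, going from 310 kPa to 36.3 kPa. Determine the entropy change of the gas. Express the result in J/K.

ΔS_gas = 2.96 J/K

For an isothermal ideal gas ΔS_gas = nR ln(P₁/P₂) = 0.166 × 8.314 × ln(310/36.3) = 2.96 J/K.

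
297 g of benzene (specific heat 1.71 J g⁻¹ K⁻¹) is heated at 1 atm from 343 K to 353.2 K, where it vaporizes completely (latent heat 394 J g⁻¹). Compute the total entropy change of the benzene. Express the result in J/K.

Warming step: ΔS₁ = m c ln(T_tr/T_i) = 297 × 1.71 × ln(353.2/343) = 14.88 J/K.
Phase change: ΔS₂ = +mL/T_tr = 297 × 394 / 353.2 = 331.3 J/K.
ΔS_total = (14.88) + (331.3) = 346 J/K.

ΔS = 346 J/K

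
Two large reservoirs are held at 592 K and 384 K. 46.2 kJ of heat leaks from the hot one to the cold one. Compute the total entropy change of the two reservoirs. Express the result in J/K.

ΔS_hot = −Q/T_H = −46200/592 = -78.04 J/K and ΔS_cold = +Q/T_C = 46200/384 = 120.3 J/K.
ΔS_total = -78.04 + 120.3 = 42.3 J/K, positive as the second law requires.

ΔS_total = 42.3 J/K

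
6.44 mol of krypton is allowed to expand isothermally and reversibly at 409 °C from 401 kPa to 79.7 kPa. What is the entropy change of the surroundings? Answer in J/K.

ΔS_surr = -86.5 J/K

For an isothermal ideal gas ΔS_gas = nR ln(P₁/P₂) = 6.44 × 8.314 × ln(401/79.7) = 86.5 J/K.
The process is reversible, so ΔS_surr = −ΔS_gas = -86.5 J/K and ΔS_universe = 0.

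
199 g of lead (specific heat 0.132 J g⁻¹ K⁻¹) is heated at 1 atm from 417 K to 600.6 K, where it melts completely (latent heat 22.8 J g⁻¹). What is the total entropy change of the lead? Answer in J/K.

ΔS = 17.1 J/K

Warming step: ΔS₁ = m c ln(T_tr/T_i) = 199 × 0.132 × ln(600.6/417) = 9.584 J/K.
Phase change: ΔS₂ = +mL/T_tr = 199 × 22.8 / 600.6 = 7.554 J/K.
ΔS_total = (9.584) + (7.554) = 17.1 J/K.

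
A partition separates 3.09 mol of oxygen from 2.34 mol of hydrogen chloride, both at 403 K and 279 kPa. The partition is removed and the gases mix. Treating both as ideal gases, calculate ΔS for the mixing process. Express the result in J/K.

ΔS_mix = 30.9 J/K

Mole fractions: x_A = 3.09/5.43 = 0.569, x_B = 0.431.
ΔS_mix = −R(n_A ln x_A + n_B ln x_B) = −8.314 × (3.09 ln 0.569 + 2.34 ln 0.431) = 30.9 J/K.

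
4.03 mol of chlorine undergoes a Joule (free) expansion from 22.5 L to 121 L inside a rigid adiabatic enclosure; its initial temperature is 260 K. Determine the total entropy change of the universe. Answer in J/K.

ΔS_universe = 56.4 J/K

No heat is exchanged and no work is done, so the ideal-gas temperature stays constant.
Entropy is a state function; using a reversible isothermal path, ΔS_gas = nR ln(V₂/V₁) = 4.03 × 8.314 × ln(121/22.5) = 56.4 J/K.
The insulated surroundings exchange no heat, so ΔS_surr = 0 and ΔS_universe = ΔS_gas.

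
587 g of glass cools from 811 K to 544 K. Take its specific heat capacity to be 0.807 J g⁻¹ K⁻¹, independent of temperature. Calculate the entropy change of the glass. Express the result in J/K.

ΔS = ∫dQ_rev/T = m c ln(T₂/T₁) = 587 × 0.807 × ln(544/811) = -189 J/K.

ΔS = -189 J/K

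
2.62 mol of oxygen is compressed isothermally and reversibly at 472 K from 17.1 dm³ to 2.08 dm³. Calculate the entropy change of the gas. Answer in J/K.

ΔS_gas = -45.9 J/K

For an isothermal ideal gas ΔS_gas = nR ln(V₂/V₁) = 2.62 × 8.314 × ln(2.08/17.1) = -45.9 J/K.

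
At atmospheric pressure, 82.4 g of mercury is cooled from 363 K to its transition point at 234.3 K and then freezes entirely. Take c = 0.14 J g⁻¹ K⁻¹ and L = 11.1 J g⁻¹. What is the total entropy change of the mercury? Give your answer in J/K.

Cooling step: ΔS₁ = m c ln(T_tr/T_i) = 82.4 × 0.14 × ln(234.3/363) = -5.05 J/K.
Phase change: ΔS₂ = −mL/T_tr = −82.4 × 11.1 / 234.3 = -3.904 J/K.
ΔS_total = (-5.05) + (-3.904) = -8.95 J/K.

ΔS = -8.95 J/K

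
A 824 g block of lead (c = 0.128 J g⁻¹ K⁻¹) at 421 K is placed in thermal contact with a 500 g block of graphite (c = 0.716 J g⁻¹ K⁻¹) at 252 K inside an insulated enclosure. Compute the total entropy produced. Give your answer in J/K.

Energy balance: T_f = (m₁c₁T₁ + m₂c₂T₂)/(m₁c₁ + m₂c₂) = 290.46 K.
ΔS₁ = m₁c₁ ln(T_f/T₁) = 105.472 × ln(290.46/421) = -39.15 J/K.
ΔS₂ = m₂c₂ ln(T_f/T₂) = 358 × ln(290.46/252) = 50.85 J/K.
ΔS_total = -39.15 + 50.85 = 11.7 J/K.

ΔS_total = 11.7 J/K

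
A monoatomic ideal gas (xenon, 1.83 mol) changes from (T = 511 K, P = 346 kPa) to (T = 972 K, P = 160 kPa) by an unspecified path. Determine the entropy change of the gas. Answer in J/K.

ΔS = nC_p ln(T₂/T₁) − nR ln(P₂/P₁), with C_p = 5R/2 = 20.79 J mol⁻¹ K⁻¹ for a monoatomic ideal gas.
ΔS = 1.83 × [20.79 × ln(972/511) − 8.314 × ln(160/346)] = 36.2 J/K.

ΔS = 36.2 J/K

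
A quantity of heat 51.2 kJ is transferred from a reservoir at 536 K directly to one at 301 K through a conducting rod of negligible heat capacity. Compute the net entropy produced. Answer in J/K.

ΔS_hot = −Q/T_H = −51200/536 = -95.52 J/K and ΔS_cold = +Q/T_C = 51200/301 = 170.1 J/K.
ΔS_total = -95.52 + 170.1 = 74.6 J/K, positive as the second law requires.

ΔS_total = 74.6 J/K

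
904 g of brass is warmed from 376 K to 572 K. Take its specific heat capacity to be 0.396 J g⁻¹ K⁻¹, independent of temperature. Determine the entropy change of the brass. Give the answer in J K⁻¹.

ΔS = ∫dQ_rev/T = m c ln(T₂/T₁) = 904 × 0.396 × ln(572/376) = 150 J/K.

ΔS = 150 J/K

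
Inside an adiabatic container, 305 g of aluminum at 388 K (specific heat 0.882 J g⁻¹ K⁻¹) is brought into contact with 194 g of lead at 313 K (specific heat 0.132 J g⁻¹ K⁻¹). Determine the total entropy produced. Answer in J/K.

ΔS_total = 0.509 J/K

Energy balance: T_f = (m₁c₁T₁ + m₂c₂T₂)/(m₁c₁ + m₂c₂) = 381.48 K.
ΔS₁ = m₁c₁ ln(T_f/T₁) = 269.01 × ln(381.48/388) = -4.558 J/K.
ΔS₂ = m₂c₂ ln(T_f/T₂) = 25.608 × ln(381.48/313) = 5.067 J/K.
ΔS_total = -4.558 + 5.067 = 0.509 J/K.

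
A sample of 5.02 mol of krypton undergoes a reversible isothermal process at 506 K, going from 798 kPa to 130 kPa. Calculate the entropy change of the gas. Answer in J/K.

ΔS_gas = 75.7 J/K

For an isothermal ideal gas ΔS_gas = nR ln(P₁/P₂) = 5.02 × 8.314 × ln(798/130) = 75.7 J/K.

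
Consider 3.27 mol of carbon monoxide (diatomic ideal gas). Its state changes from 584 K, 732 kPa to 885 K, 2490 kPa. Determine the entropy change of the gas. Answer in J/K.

ΔS = nC_p ln(T₂/T₁) − nR ln(P₂/P₁), with C_p = 7R/2 = 29.1 J mol⁻¹ K⁻¹ for a diatomic ideal gas.
ΔS = 3.27 × [29.1 × ln(885/584) − 8.314 × ln(2490/732)] = 6.27 J/K.

ΔS = 6.27 J/K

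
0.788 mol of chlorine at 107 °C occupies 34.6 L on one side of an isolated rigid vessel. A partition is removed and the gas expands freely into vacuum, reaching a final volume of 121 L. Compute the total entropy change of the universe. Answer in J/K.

No heat is exchanged and no work is done, so the ideal-gas temperature stays constant.
Entropy is a state function; using a reversible isothermal path, ΔS_gas = nR ln(V₂/V₁) = 0.788 × 8.314 × ln(121/34.6) = 8.2 J/K.
The insulated surroundings exchange no heat, so ΔS_surr = 0 and ΔS_universe = ΔS_gas.

ΔS_universe = 8.2 J/K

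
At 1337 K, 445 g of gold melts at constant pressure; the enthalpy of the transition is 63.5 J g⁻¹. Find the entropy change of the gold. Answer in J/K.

ΔS = 21.1 J/K

Heat absorbed by the substance: Q = mL = 445 × 63.5 = 28257.5 J.
At constant T, ΔS = Q_rev/T = 28257.5 / 1337 = 21.1 J/K.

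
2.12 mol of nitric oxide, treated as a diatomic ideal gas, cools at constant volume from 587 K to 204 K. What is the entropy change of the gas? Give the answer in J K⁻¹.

ΔS = -46.6 J/K

At constant volume, ΔS = nC_V ln(T₂/T₁) with C_V = 5R/2 = 20.79 J mol⁻¹ K⁻¹.
ΔS = 2.12 × 20.79 × ln(204/587) = -46.6 J/K.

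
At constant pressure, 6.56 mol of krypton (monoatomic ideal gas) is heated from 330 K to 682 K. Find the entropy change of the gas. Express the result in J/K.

At constant pressure, ΔS = nC_p ln(T₂/T₁) with C_p = 5R/2 = 20.79 J mol⁻¹ K⁻¹.
ΔS = 6.56 × 20.79 × ln(682/330) = 99 J/K.

ΔS = 99 J/K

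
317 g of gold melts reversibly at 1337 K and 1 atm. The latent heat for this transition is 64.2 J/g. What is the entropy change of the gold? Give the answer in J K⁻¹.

ΔS = 15.2 J/K

Heat absorbed by the substance: Q = mL = 317 × 64.2 = 20351.4 J.
At constant T, ΔS = Q_rev/T = 20351.4 / 1337 = 15.2 J/K.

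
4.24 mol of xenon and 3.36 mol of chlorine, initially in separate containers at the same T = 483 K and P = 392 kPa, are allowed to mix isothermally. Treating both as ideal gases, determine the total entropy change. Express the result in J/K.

ΔS_mix = 43.4 J/K

Mole fractions: x_A = 4.24/7.6 = 0.558, x_B = 0.442.
ΔS_mix = −R(n_A ln x_A + n_B ln x_B) = −8.314 × (4.24 ln 0.558 + 3.36 ln 0.442) = 43.4 J/K.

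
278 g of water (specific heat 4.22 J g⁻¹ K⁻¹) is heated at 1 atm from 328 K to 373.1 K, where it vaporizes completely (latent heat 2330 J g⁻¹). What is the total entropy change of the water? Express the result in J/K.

Warming step: ΔS₁ = m c ln(T_tr/T_i) = 278 × 4.22 × ln(373.1/328) = 151.1 J/K.
Phase change: ΔS₂ = +mL/T_tr = 278 × 2330 / 373.1 = 1736 J/K.
ΔS_total = (151.1) + (1736) = 1890 J/K.

ΔS = 1890 J/K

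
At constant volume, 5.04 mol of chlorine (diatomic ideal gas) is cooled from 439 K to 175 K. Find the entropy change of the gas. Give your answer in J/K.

ΔS = -96.3 J/K

At constant volume, ΔS = nC_V ln(T₂/T₁) with C_V = 5R/2 = 20.79 J mol⁻¹ K⁻¹.
ΔS = 5.04 × 20.79 × ln(175/439) = -96.3 J/K.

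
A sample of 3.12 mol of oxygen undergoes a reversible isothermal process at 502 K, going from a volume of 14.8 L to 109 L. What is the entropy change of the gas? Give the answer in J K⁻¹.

ΔS_gas = 51.8 J/K

For an isothermal ideal gas ΔS_gas = nR ln(V₂/V₁) = 3.12 × 8.314 × ln(109/14.8) = 51.8 J/K.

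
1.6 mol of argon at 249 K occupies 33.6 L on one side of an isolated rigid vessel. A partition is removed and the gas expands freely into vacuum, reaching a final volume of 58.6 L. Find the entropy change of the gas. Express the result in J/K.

No heat is exchanged and no work is done, so the ideal-gas temperature stays constant.
Entropy is a state function; using a reversible isothermal path, ΔS_gas = nR ln(V₂/V₁) = 1.6 × 8.314 × ln(58.6/33.6) = 7.4 J/K.

ΔS_gas = 7.4 J/K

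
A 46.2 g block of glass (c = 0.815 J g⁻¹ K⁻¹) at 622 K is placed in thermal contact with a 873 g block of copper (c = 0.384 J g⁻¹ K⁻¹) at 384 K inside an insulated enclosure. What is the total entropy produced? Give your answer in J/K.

Energy balance: T_f = (m₁c₁T₁ + m₂c₂T₂)/(m₁c₁ + m₂c₂) = 408.03 K.
ΔS₁ = m₁c₁ ln(T_f/T₁) = 37.653 × ln(408.03/622) = -15.87 J/K.
ΔS₂ = m₂c₂ ln(T_f/T₂) = 335.232 × ln(408.03/384) = 20.35 J/K.
ΔS_total = -15.87 + 20.35 = 4.48 J/K.

ΔS_total = 4.48 J/K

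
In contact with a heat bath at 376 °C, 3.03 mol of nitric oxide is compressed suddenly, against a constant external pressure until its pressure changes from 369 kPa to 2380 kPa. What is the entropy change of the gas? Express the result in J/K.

ΔS_gas = -47 J/K

Entropy is a state function, so ΔS_gas depends only on the end states.
For an isothermal ideal gas ΔS_gas = nR ln(P₁/P₂) = 3.03 × 8.314 × ln(369/2380) = -47 J/K.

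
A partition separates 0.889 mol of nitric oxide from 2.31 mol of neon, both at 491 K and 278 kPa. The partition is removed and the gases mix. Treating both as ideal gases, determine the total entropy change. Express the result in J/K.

Mole fractions: x_A = 0.889/3.2 = 0.278, x_B = 0.722.
ΔS_mix = −R(n_A ln x_A + n_B ln x_B) = −8.314 × (0.889 ln 0.278 + 2.31 ln 0.722) = 15.7 J/K.

ΔS_mix = 15.7 J/K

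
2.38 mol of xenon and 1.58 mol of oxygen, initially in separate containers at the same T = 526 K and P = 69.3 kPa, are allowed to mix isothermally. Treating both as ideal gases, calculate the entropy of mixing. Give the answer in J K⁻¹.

Mole fractions: x_A = 2.38/3.96 = 0.601, x_B = 0.399.
ΔS_mix = −R(n_A ln x_A + n_B ln x_B) = −8.314 × (2.38 ln 0.601 + 1.58 ln 0.399) = 22.1 J/K.

ΔS_mix = 22.1 J/K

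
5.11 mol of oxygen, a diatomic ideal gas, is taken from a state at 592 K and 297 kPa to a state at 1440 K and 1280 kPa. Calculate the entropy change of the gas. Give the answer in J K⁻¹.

ΔS = 70.1 J/K

ΔS = nC_p ln(T₂/T₁) − nR ln(P₂/P₁), with C_p = 7R/2 = 29.1 J mol⁻¹ K⁻¹ for a diatomic ideal gas.
ΔS = 5.11 × [29.1 × ln(1440/592) − 8.314 × ln(1280/297)] = 70.1 J/K.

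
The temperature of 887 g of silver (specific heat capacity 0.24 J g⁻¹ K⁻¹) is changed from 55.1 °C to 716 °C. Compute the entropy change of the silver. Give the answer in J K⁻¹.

In kelvin: T₁ = 328.25 K, T₂ = 989.15 K. ΔS = ∫dQ_rev/T = m c ln(T₂/T₁) = 887 × 0.24 × ln(989.15/328.25) = 235 J/K.

ΔS = 235 J/K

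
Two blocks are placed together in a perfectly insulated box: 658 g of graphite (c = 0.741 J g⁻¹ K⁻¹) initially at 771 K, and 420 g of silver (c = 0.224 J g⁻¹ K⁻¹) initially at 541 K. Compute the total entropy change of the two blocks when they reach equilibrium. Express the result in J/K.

Energy balance: T_f = (m₁c₁T₁ + m₂c₂T₂)/(m₁c₁ + m₂c₂) = 733.8 K.
ΔS₁ = m₁c₁ ln(T_f/T₁) = 487.578 × ln(733.8/771) = -24.1125 J/K.
ΔS₂ = m₂c₂ ln(T_f/T₂) = 94.08 × ln(733.8/541) = 28.677 J/K.
ΔS_total = -24.1125 + 28.677 = 4.56 J/K.

ΔS_total = 4.56 J/K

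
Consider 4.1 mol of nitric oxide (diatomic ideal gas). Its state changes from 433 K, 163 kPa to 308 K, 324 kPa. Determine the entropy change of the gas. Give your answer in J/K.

ΔS = nC_p ln(T₂/T₁) − nR ln(P₂/P₁), with C_p = 7R/2 = 29.1 J mol⁻¹ K⁻¹ for a diatomic ideal gas.
ΔS = 4.1 × [29.1 × ln(308/433) − 8.314 × ln(324/163)] = -64.1 J/K.

ΔS = -64.1 J/K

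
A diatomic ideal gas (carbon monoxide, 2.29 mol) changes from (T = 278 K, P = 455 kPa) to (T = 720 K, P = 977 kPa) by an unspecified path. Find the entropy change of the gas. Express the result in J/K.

ΔS = 48.9 J/K

ΔS = nC_p ln(T₂/T₁) − nR ln(P₂/P₁), with C_p = 7R/2 = 29.1 J mol⁻¹ K⁻¹ for a diatomic ideal gas.
ΔS = 2.29 × [29.1 × ln(720/278) − 8.314 × ln(977/455)] = 48.9 J/K.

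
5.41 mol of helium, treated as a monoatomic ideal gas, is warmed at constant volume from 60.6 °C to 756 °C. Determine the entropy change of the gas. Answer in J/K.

ΔS = 76 J/K

In kelvin: T₁ = 333.75 K, T₂ = 1029.15 K. At constant volume, ΔS = nC_V ln(T₂/T₁) with C_V = 3R/2 = 12.47 J mol⁻¹ K⁻¹.
ΔS = 5.41 × 12.47 × ln(1029.15/333.75) = 76 J/K.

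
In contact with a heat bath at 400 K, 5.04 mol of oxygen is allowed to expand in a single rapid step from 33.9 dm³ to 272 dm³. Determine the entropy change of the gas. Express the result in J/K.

Entropy is a state function, so ΔS_gas depends only on the end states.
For an isothermal ideal gas ΔS_gas = nR ln(V₂/V₁) = 5.04 × 8.314 × ln(272/33.9) = 87.3 J/K.

ΔS_gas = 87.3 J/K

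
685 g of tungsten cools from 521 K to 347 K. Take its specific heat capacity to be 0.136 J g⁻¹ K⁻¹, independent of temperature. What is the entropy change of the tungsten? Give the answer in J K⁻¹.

ΔS = ∫dQ_rev/T = m c ln(T₂/T₁) = 685 × 0.136 × ln(347/521) = -37.9 J/K.

ΔS = -37.9 J/K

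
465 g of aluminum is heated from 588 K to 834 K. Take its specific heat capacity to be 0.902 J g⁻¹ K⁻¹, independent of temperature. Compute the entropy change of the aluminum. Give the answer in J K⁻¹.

ΔS = ∫dQ_rev/T = m c ln(T₂/T₁) = 465 × 0.902 × ln(834/588) = 147 J/K.

ΔS = 147 J/K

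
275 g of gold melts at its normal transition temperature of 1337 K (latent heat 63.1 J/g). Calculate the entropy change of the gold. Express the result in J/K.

Heat absorbed by the substance: Q = mL = 275 × 63.1 = 17352.5 J.
At constant T, ΔS = Q_rev/T = 17352.5 / 1337 = 13 J/K.

ΔS = 13 J/K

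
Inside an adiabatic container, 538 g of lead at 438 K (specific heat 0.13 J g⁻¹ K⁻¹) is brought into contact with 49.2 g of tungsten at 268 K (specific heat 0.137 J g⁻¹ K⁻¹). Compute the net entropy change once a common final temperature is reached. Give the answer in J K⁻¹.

Energy balance: T_f = (m₁c₁T₁ + m₂c₂T₂)/(m₁c₁ + m₂c₂) = 423.06 K.
ΔS₁ = m₁c₁ ln(T_f/T₁) = 69.94 × ln(423.06/438) = -2.428 J/K.
ΔS₂ = m₂c₂ ln(T_f/T₂) = 6.7404 × ln(423.06/268) = 3.077 J/K.
ΔS_total = -2.428 + 3.077 = 0.649 J/K.

ΔS_total = 0.649 J/K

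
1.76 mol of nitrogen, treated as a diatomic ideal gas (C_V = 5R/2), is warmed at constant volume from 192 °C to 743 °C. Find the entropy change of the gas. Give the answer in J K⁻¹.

ΔS = 28.6 J/K

In kelvin: T₁ = 465.15 K, T₂ = 1016.15 K. At constant volume, ΔS = nC_V ln(T₂/T₁) with C_V = 5R/2 = 20.79 J mol⁻¹ K⁻¹.
ΔS = 1.76 × 20.79 × ln(1016.15/465.15) = 28.6 J/K.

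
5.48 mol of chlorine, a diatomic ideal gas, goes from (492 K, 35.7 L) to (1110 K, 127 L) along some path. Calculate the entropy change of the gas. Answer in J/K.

ΔS = 150 J/K

Entropy is a state function: ΔS = nC_V ln(T₂/T₁) + nR ln(V₂/V₁), with C_V = 5R/2 = 20.79 J mol⁻¹ K⁻¹ for a diatomic ideal gas.
ΔS = 5.48 × [20.79 × ln(1110/492) + 8.314 × ln(127/35.7)] = 150 J/K.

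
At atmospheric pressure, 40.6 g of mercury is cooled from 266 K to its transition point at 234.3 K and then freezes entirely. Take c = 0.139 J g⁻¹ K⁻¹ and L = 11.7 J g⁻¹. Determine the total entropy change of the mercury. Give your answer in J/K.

Cooling step: ΔS₁ = m c ln(T_tr/T_i) = 40.6 × 0.139 × ln(234.3/266) = -0.7161 J/K.
Phase change: ΔS₂ = −mL/T_tr = −40.6 × 11.7 / 234.3 = -2.027 J/K.
ΔS_total = (-0.7161) + (-2.027) = -2.74 J/K.

ΔS = -2.74 J/K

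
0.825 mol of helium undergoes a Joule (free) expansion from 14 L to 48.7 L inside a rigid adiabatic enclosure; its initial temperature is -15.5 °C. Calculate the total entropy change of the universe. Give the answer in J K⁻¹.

No heat is exchanged and no work is done, so the ideal-gas temperature stays constant.
Entropy is a state function; using a reversible isothermal path, ΔS_gas = nR ln(V₂/V₁) = 0.825 × 8.314 × ln(48.7/14) = 8.55 J/K.
The insulated surroundings exchange no heat, so ΔS_surr = 0 and ΔS_universe = ΔS_gas.

ΔS_universe = 8.55 J/K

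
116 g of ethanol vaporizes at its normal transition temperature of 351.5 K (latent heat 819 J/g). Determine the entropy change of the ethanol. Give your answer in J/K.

ΔS = 270 J/K

Heat absorbed by the substance: Q = mL = 116 × 819 = 95004 J.
At constant T, ΔS = Q_rev/T = 95004 / 351.5 = 270 J/K.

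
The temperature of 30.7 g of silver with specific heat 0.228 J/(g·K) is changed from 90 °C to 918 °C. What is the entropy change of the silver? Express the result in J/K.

In kelvin: T₁ = 363.15 K, T₂ = 1191.15 K. ΔS = ∫dQ_rev/T = m c ln(T₂/T₁) = 30.7 × 0.228 × ln(1191.15/363.15) = 8.31 J/K.

ΔS = 8.31 J/K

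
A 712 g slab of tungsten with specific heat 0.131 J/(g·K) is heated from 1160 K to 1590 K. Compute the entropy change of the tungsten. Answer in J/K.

ΔS = 29.4 J/K

ΔS = ∫dQ_rev/T = m c ln(T₂/T₁) = 712 × 0.131 × ln(1590/1160) = 29.4 J/K.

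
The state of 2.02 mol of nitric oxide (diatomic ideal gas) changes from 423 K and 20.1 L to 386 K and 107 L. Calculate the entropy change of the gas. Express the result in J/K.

ΔS = 24.2 J/K

Entropy is a state function: ΔS = nC_V ln(T₂/T₁) + nR ln(V₂/V₁), with C_V = 5R/2 = 20.79 J mol⁻¹ K⁻¹ for a diatomic ideal gas.
ΔS = 2.02 × [20.79 × ln(386/423) + 8.314 × ln(107/20.1)] = 24.2 J/K.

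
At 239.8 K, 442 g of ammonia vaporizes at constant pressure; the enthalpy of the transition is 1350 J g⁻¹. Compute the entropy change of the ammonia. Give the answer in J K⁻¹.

ΔS = 2490 J/K

Heat absorbed by the substance: Q = mL = 442 × 1350 = 596700 J.
At constant T, ΔS = Q_rev/T = 596700 / 239.8 = 2490 J/K.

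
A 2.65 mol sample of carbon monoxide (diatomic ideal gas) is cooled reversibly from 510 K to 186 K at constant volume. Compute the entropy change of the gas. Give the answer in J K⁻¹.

ΔS = -55.6 J/K

At constant volume, ΔS = nC_V ln(T₂/T₁) with C_V = 5R/2 = 20.79 J mol⁻¹ K⁻¹.
ΔS = 2.65 × 20.79 × ln(186/510) = -55.6 J/K.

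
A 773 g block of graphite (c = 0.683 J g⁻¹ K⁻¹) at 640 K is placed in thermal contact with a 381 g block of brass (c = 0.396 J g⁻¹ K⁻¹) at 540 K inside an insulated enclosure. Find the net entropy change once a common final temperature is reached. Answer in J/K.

ΔS_total = 1.64 J/K

Energy balance: T_f = (m₁c₁T₁ + m₂c₂T₂)/(m₁c₁ + m₂c₂) = 617.77 K.
ΔS₁ = m₁c₁ ln(T_f/T₁) = 527.959 × ln(617.77/640) = -18.66 J/K.
ΔS₂ = m₂c₂ ln(T_f/T₂) = 150.876 × ln(617.77/540) = 20.3 J/K.
ΔS_total = -18.66 + 20.3 = 1.64 J/K.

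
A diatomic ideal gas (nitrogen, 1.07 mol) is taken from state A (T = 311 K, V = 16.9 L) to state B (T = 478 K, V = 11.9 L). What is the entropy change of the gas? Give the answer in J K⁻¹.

ΔS = 6.44 J/K

Entropy is a state function: ΔS = nC_V ln(T₂/T₁) + nR ln(V₂/V₁), with C_V = 5R/2 = 20.79 J mol⁻¹ K⁻¹ for a diatomic ideal gas.
ΔS = 1.07 × [20.79 × ln(478/311) + 8.314 × ln(11.9/16.9)] = 6.44 J/K.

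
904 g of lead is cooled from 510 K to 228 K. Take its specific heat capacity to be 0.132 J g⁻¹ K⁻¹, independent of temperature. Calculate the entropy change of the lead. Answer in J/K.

ΔS = -96.1 J/K

ΔS = ∫dQ_rev/T = m c ln(T₂/T₁) = 904 × 0.132 × ln(228/510) = -96.1 J/K.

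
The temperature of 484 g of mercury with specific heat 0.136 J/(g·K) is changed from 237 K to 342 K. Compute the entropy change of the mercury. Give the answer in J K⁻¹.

ΔS = 24.1 J/K

ΔS = ∫dQ_rev/T = m c ln(T₂/T₁) = 484 × 0.136 × ln(342/237) = 24.1 J/K.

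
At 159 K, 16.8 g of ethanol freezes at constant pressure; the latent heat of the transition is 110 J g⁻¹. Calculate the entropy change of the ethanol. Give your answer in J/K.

ΔS = -11.6 J/K

Heat released by the substance: Q = −mL = −16.8 × 110 = −1848 J.
At constant T, ΔS = Q_rev/T = −1848 / 159 = -11.6 J/K.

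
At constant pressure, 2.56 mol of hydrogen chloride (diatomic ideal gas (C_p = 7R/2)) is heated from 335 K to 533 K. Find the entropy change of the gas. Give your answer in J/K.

ΔS = 34.6 J/K

At constant pressure, ΔS = nC_p ln(T₂/T₁) with C_p = 7R/2 = 29.1 J mol⁻¹ K⁻¹.
ΔS = 2.56 × 29.1 × ln(533/335) = 34.6 J/K.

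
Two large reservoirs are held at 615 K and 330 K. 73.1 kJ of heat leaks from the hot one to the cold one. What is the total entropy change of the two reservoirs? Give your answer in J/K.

ΔS_total = 103 J/K

ΔS_hot = −Q/T_H = −73100/615 = -118.9 J/K and ΔS_cold = +Q/T_C = 73100/330 = 221.5 J/K.
ΔS_total = -118.9 + 221.5 = 103 J/K, positive as the second law requires.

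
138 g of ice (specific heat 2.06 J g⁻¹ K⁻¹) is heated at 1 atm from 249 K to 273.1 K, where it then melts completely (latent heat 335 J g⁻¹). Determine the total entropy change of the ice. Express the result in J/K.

ΔS = 196 J/K

Warming step: ΔS₁ = m c ln(T_tr/T_i) = 138 × 2.06 × ln(273.1/249) = 26.26 J/K.
Phase change: ΔS₂ = +mL/T_tr = 138 × 335 / 273.1 = 169.3 J/K.
ΔS_total = (26.26) + (169.3) = 196 J/K.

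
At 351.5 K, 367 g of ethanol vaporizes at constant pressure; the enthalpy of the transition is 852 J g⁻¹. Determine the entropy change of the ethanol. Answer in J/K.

ΔS = 890 J/K

Heat absorbed by the substance: Q = mL = 367 × 852 = 312684 J.
At constant T, ΔS = Q_rev/T = 312684 / 351.5 = 890 J/K.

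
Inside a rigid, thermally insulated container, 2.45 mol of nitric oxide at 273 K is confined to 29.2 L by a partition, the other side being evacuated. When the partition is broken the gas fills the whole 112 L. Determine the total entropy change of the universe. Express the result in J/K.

ΔS_universe = 27.4 J/K

For an ideal gas in free expansion Q = 0 and W = 0, so T is unchanged.
Entropy is a state function; using a reversible isothermal path, ΔS_gas = nR ln(V₂/V₁) = 2.45 × 8.314 × ln(112/29.2) = 27.4 J/K.
The insulated surroundings exchange no heat, so ΔS_surr = 0 and ΔS_universe = ΔS_gas.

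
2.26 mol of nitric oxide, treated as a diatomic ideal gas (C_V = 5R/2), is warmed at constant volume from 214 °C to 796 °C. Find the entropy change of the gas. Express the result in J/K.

ΔS = 36.9 J/K

In kelvin: T₁ = 487.15 K, T₂ = 1069.15 K. At constant volume, ΔS = nC_V ln(T₂/T₁) with C_V = 5R/2 = 20.79 J mol⁻¹ K⁻¹.
ΔS = 2.26 × 20.79 × ln(1069.15/487.15) = 36.9 J/K.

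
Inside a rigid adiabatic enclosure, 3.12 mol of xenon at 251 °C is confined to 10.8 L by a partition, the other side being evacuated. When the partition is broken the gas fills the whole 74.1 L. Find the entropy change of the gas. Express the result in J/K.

For an ideal gas in free expansion Q = 0 and W = 0, so T is unchanged.
Entropy is a state function; using a reversible isothermal path, ΔS_gas = nR ln(V₂/V₁) = 3.12 × 8.314 × ln(74.1/10.8) = 50 J/K.

ΔS_gas = 50 J/K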